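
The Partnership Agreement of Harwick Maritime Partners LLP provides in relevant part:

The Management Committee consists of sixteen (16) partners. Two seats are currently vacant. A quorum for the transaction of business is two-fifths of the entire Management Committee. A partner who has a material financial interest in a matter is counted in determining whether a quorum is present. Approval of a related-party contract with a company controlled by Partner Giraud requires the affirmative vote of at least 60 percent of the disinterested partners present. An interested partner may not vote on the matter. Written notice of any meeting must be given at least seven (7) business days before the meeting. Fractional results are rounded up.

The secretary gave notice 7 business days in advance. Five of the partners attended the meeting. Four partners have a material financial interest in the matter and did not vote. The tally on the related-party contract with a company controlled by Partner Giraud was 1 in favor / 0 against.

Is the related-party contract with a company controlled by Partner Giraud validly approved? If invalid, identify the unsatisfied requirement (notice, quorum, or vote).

Invalid — quorum requirement not satisfied.

Notice: 7 business days given; 7 required (7 ≥ 7). Satisfied.
Quorum: 5 present (interested partners count toward quorum); quorum is 7. Not satisfied.
Vote: the related-party contract with a company controlled by Partner Giraud requires three-fifths of the disinterested partners present (5 − 4 = 1). 3/5 of 1 = 0.60, rounded up to 1, so 1 affirmative vote is needed; 1 voted in favor. Satisfied. (Moot — without a quorum no business can be validly transacted.)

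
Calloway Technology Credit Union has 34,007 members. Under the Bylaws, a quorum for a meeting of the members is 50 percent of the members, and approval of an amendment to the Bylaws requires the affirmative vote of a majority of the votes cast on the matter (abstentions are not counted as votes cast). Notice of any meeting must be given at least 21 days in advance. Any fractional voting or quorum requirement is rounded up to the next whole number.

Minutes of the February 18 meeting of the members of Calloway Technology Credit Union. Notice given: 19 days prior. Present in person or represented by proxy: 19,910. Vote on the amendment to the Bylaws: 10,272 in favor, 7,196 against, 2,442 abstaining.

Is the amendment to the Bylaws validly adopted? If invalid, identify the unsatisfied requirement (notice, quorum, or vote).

Invalid — notice requirement not satisfied.

Notice: 19 days given; 21 required. Not satisfied.
Quorum: 50% of 34,007 = 17,003.50, rounded up to 17,004; 19,910 present. Satisfied.
Vote: requires a majority of the votes cast (19,910 − 2,442 abstaining = 17,468); a majority of 17468 is 8735, so 8,735 needed; 10,272 in favor. Satisfied.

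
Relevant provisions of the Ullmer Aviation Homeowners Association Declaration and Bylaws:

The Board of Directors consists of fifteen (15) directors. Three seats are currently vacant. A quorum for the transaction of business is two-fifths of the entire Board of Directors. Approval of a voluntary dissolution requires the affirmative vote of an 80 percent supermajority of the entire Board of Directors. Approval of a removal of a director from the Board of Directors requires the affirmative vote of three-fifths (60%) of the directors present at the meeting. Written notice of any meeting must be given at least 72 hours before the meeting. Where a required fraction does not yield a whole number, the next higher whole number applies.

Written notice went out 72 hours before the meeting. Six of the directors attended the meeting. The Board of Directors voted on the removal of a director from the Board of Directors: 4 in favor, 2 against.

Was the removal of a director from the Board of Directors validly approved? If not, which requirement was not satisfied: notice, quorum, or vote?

Notice: 72 hours given; 72 required (72 ≥ 72). Satisfied.
Quorum: 6 present; quorum is 6. Satisfied.
Vote: the removal of a director from the Board of Directors requires three-fifths of the directors present (6). 3/5 of 6 = 3.60, rounded up to 4, so 4 affirmative votes are needed; 4 voted in favor. Satisfied.

Valid — all requirements satisfied.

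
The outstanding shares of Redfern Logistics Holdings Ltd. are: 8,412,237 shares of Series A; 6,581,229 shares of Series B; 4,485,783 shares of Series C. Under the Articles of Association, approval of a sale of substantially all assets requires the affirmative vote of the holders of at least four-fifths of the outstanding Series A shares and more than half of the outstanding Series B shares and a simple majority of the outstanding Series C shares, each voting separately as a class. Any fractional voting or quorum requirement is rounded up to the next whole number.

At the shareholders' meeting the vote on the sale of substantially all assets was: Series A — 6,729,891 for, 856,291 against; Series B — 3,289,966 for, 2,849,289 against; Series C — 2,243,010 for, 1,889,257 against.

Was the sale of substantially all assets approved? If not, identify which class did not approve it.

Series A: 4/5 of 8412237 = 6729789.60, rounded up to 6729790; 6,729,790 required, 6,729,891 in favor — approved.
Series B: a majority of 6581229 is 3290615; 3,290,615 required, 3,289,966 in favor — not approved.
Series C: a majority of 4485783 is 2242892; 2,242,892 required, 2,243,010 in favor — approved.

Not approved — the Series B shares did not give the required vote.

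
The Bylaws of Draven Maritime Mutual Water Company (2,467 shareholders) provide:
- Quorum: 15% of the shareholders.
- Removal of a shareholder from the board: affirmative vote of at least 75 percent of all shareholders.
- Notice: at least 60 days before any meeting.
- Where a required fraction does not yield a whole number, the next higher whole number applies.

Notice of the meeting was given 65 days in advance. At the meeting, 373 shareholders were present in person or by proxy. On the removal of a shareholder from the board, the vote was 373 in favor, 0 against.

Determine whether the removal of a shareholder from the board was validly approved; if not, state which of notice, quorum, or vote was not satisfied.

Invalid — vote requirement not satisfied.

Notice: 65 days given; 60 required. Satisfied.
Quorum: 15% of 2,467 = 370.05, rounded up to 371; 373 present. Satisfied.
Vote: requires three-fourths of all shareholders (2,467); 3/4 of 2467 = 1850.25, rounded up to 1851, so 1,851 needed; 373 in favor. Not satisfied.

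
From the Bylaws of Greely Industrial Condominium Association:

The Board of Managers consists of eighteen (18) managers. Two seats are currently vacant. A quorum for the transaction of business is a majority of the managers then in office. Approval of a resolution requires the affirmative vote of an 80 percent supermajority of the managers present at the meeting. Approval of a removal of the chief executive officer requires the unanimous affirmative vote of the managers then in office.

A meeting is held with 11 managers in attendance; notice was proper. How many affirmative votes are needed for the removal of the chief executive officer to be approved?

The removal of the chief executive officer requires the unanimous vote of the managers then in office (16).
Unanimous means all 16.
(Only 11 can vote, so the removal of the chief executive officer cannot pass at this meeting, but the required vote is still 16.)

16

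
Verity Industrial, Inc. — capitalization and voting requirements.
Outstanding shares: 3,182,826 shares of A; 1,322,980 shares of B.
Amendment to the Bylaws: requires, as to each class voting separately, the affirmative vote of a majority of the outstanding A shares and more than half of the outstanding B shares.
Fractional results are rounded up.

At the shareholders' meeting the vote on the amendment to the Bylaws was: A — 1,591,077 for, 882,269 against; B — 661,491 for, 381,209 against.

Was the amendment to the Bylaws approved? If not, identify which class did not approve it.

Not approved — the A shares did not give the required vote.

A: a majority of 3182826 is 1591414; 1,591,414 required, 1,591,077 in favor — not approved.
B: a majority of 1322980 is 661491; 661,491 required, 661,491 in favor — approved.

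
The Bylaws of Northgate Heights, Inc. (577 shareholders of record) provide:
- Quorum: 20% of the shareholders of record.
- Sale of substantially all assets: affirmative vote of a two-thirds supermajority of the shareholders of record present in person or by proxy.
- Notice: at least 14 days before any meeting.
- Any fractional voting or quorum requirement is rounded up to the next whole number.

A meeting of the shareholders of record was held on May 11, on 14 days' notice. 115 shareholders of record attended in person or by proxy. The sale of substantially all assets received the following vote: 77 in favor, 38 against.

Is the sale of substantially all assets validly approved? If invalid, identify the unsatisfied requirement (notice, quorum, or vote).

Invalid — quorum requirement not satisfied.

Notice: 14 days given; 14 required. Satisfied.
Quorum: 20% of 577 = 115.40, rounded up to 116; 115 present. Not satisfied.
Vote: requires two-thirds of those present (115); 2/3 of 115 = 76.67, rounded up to 77, so 77 needed; 77 in favor. Satisfied.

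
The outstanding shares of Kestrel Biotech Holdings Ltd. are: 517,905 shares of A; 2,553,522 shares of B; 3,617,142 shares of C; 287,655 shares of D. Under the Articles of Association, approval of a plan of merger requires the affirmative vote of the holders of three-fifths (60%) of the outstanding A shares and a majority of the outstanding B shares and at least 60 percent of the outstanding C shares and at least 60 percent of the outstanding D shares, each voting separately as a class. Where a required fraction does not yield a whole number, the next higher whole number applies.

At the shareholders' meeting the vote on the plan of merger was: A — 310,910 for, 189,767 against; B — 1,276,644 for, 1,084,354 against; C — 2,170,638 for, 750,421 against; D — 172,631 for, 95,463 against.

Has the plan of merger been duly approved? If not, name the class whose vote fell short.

Not approved — the B shares did not give the required vote.

A: 3/5 of 517905 = 310743; 310,743 required, 310,910 in favor — approved.
B: a majority of 2553522 is 1276762; 1,276,762 required, 1,276,644 in favor — not approved.
C: 3/5 of 3617142 = 2170285.20, rounded up to 2170286; 2,170,286 required, 2,170,638 in favor — approved.
D: 3/5 of 287655 = 172593; 172,593 required, 172,631 in favor — approved.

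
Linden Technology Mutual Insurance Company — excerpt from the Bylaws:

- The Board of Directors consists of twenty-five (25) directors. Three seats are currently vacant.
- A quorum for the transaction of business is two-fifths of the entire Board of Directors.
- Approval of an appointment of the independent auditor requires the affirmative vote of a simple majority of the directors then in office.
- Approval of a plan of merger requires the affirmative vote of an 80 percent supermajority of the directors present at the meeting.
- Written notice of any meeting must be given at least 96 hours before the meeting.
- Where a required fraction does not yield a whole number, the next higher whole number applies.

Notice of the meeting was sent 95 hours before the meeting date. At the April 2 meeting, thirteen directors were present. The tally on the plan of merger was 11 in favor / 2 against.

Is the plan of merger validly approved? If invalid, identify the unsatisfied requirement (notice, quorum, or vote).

Notice: 95 hours given; 96 required (95 < 96). Not satisfied.
Quorum: 13 present; quorum is 10. Satisfied.
Vote: the plan of merger requires four-fifths of the directors present (13). 4/5 of 13 = 10.40, rounded up to 11, so 11 affirmative votes are needed; 11 voted in favor. Satisfied.

Invalid — notice requirement not satisfied.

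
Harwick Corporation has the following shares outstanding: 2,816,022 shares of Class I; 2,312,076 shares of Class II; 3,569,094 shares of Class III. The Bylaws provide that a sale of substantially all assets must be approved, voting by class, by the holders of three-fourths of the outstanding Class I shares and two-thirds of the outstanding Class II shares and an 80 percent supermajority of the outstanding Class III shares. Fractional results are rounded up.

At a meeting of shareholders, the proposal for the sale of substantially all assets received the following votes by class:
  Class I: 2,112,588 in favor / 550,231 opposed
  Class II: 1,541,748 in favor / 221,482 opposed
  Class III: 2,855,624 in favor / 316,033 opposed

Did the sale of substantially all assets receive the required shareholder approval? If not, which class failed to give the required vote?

Approved — every class gave the required vote.

Class I: 3/4 of 2816022 = 2112016.50, rounded up to 2112017; 2,112,017 required, 2,112,588 in favor — approved.
Class II: 2/3 of 2312076 = 1541384; 1,541,384 required, 1,541,748 in favor — approved.
Class III: 4/5 of 3569094 = 2855275.20, rounded up to 2855276; 2,855,276 required, 2,855,624 in favor — approved.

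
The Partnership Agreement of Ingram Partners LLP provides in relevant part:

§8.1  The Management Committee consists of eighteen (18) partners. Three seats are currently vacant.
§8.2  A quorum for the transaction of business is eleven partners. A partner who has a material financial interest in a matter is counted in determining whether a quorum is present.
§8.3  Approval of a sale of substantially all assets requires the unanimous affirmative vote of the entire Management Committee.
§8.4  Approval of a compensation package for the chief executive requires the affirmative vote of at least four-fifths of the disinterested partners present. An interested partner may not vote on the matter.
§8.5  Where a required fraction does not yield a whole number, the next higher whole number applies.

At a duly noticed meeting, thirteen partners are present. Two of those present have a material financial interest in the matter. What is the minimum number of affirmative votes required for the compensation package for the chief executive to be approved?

9

The compensation package for the chief executive requires four-fifths of the disinterested partners present (13 − 2 = 11).
4/5 of 11 = 8.80, rounded up to 9.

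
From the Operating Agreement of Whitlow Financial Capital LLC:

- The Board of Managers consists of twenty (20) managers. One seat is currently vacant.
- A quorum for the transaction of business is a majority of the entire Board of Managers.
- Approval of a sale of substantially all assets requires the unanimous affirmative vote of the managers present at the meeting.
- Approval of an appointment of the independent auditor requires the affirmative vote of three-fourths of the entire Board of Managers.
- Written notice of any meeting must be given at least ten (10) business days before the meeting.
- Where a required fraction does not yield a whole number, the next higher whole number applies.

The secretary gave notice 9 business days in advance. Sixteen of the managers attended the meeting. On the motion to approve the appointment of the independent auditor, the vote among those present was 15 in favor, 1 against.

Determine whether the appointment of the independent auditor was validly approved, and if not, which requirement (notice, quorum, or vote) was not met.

Notice: 9 business days given; 10 required (9 < 10). Not satisfied.
Quorum: 16 present; quorum is 11. Satisfied.
Vote: the appointment of the independent auditor requires three-fourths of the entire Board of Managers (20). 3/4 of 20 = 15, so 15 affirmative votes are needed; 15 voted in favor. Satisfied.

Invalid — notice requirement not satisfied.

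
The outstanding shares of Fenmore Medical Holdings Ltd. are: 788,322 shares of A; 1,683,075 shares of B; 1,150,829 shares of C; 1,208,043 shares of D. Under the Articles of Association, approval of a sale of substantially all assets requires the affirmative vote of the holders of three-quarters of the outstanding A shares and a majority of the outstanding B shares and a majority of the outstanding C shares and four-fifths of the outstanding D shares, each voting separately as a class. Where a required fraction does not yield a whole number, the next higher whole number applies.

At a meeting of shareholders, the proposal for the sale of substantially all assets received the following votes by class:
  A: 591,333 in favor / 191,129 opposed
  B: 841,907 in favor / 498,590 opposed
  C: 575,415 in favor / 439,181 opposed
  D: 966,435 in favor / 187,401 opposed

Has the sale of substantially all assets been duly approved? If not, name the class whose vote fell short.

Approved — every class gave the required vote.

A: 3/4 of 788322 = 591241.50, rounded up to 591242; 591,242 required, 591,333 in favor — approved.
B: a majority of 1683075 is 841538; 841,538 required, 841,907 in favor — approved.
C: a majority of 1150829 is 575415; 575,415 required, 575,415 in favor — approved.
D: 4/5 of 1208043 = 966434.40, rounded up to 966435; 966,435 required, 966,435 in favor — approved.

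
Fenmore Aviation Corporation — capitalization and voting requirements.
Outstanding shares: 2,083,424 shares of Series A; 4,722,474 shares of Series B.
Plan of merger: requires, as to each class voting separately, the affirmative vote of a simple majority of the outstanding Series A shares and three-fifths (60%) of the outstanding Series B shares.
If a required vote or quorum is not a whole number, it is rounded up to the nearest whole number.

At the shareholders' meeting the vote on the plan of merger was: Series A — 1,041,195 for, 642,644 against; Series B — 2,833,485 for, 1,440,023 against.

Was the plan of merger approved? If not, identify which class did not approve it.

Not approved — the Series A shares did not give the required vote.

Series A: a majority of 2083424 is 1041713; 1,041,713 required, 1,041,195 in favor — not approved.
Series B: 3/5 of 4722474 = 2833484.40, rounded up to 2833485; 2,833,485 required, 2,833,485 in favor — approved.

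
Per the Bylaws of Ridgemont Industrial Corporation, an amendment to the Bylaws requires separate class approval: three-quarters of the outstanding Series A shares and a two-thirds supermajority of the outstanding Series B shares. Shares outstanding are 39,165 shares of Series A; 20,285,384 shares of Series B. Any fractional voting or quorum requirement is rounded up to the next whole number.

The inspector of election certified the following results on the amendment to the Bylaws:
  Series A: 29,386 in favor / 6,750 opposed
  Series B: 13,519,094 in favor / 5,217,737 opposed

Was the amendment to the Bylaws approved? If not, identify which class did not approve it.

Series A: 3/4 of 39165 = 29373.75, rounded up to 29374; 29,374 required, 29,386 in favor — approved.
Series B: 2/3 of 20285384 = 13523589.33, rounded up to 13523590; 13,523,590 required, 13,519,094 in favor — not approved.

Not approved — the Series B shares did not give the required vote.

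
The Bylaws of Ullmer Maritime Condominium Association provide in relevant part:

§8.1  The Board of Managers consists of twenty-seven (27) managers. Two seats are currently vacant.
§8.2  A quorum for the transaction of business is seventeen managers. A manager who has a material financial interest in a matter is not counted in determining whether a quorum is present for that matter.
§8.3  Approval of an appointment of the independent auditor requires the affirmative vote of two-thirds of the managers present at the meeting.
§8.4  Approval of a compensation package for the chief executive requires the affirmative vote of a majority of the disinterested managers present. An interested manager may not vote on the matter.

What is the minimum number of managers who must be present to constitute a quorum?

17

The quorum is fixed at 17.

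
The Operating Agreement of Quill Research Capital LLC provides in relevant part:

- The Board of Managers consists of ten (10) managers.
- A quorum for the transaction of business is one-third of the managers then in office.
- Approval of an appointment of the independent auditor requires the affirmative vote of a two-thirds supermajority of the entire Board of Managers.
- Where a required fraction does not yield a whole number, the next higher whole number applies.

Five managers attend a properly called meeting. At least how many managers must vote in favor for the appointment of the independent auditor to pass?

The appointment of the independent auditor requires two-thirds of the entire Board of Managers (10).
2/3 of 10 = 6.67, rounded up to 7.
(Only 5 can vote, so the appointment of the independent auditor cannot pass at this meeting, but the required vote is still 7.)

7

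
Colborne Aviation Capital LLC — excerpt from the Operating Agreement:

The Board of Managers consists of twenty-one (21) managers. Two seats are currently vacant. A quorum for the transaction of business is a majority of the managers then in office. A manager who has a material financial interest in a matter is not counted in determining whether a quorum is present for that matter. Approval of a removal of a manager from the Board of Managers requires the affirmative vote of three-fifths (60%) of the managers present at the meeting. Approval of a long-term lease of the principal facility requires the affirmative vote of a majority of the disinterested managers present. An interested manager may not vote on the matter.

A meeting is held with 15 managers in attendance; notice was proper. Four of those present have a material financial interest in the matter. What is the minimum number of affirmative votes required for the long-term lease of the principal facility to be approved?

The long-term lease of the principal facility requires a majority of the disinterested managers present (15 − 4 = 11).
A majority of 11 is 6.

6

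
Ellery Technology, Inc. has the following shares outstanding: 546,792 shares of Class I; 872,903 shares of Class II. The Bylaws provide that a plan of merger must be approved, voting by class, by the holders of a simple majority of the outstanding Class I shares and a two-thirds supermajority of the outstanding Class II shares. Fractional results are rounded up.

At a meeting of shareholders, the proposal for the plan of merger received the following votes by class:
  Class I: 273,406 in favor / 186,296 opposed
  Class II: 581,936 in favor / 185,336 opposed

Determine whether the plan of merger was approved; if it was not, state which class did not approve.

Class I: a majority of 546792 is 273397; 273,397 required, 273,406 in favor — approved.
Class II: 2/3 of 872903 = 581935.33, rounded up to 581936; 581,936 required, 581,936 in favor — approved.

Approved — every class gave the required vote.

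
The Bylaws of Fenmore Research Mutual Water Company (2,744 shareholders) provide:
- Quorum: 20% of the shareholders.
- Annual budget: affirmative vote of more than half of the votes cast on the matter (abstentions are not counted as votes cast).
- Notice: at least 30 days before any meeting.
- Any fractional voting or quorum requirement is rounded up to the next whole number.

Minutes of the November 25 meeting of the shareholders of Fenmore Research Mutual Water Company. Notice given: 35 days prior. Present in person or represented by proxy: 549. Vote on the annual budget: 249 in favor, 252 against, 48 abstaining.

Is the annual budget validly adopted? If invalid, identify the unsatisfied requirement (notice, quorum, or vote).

Notice: 35 days given; 30 required. Satisfied.
Quorum: 20% of 2,744 = 548.80, rounded up to 549; 549 present. Satisfied.
Vote: requires a majority of the votes cast (549 − 48 abstaining = 501); a majority of 501 is 251, so 251 needed; 249 in favor. Not satisfied.

Invalid — vote requirement not satisfied.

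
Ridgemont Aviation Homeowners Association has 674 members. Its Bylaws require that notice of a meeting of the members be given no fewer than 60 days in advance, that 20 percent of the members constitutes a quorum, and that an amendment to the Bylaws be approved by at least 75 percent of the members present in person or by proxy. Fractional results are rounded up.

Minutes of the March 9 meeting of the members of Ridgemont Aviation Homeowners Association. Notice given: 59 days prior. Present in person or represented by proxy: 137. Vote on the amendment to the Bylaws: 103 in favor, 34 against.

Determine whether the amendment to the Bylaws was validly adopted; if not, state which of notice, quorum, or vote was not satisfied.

Notice: 59 days given; 60 required. Not satisfied.
Quorum: 20% of 674 = 134.80, rounded up to 135; 137 present. Satisfied.
Vote: requires three-fourths of those present (137); 3/4 of 137 = 102.75, rounded up to 103, so 103 needed; 103 in favor. Satisfied.

Invalid — notice requirement not satisfied.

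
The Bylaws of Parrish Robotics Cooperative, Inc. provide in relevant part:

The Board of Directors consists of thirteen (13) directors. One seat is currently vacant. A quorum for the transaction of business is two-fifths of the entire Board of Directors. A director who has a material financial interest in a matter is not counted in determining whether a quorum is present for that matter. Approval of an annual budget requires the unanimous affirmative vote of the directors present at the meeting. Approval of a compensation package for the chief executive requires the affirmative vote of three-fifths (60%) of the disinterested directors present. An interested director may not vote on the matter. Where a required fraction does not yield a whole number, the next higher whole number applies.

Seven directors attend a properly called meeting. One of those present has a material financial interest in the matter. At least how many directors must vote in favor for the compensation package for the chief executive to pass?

4

The compensation package for the chief executive requires three-fifths of the disinterested directors present (7 − 1 = 6).
3/5 of 6 = 3.60, rounded up to 4.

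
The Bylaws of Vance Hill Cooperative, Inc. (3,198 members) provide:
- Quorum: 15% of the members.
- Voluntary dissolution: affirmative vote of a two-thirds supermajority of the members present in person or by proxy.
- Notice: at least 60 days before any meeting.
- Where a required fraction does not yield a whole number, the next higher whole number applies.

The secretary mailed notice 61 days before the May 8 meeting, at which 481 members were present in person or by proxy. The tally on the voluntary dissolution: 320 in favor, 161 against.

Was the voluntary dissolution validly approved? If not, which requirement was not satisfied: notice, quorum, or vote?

Notice: 61 days given; 60 required. Satisfied.
Quorum: 15% of 3,198 = 479.70, rounded up to 480; 481 present. Satisfied.
Vote: requires two-thirds of those present (481); 2/3 of 481 = 320.67, rounded up to 321, so 321 needed; 320 in favor. Not satisfied.

Invalid — vote requirement not satisfied.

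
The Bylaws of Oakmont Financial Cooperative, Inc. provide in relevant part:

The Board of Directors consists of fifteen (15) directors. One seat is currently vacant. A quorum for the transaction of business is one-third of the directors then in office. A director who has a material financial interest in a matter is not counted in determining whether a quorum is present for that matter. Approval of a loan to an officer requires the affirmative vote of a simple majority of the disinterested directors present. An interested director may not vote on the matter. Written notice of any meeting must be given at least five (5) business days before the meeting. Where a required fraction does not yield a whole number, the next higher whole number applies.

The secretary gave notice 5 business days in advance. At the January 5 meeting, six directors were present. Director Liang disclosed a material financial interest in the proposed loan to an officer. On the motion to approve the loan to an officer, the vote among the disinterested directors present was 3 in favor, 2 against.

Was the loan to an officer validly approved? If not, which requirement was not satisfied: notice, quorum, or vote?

Valid — all requirements satisfied.

Notice: 5 business days given; 5 required (5 ≥ 5). Satisfied.
Quorum: 6 present, but the 1 interested director does not count, leaving 5. Quorum is 5. Satisfied.
Vote: the loan to an officer requires a majority of the disinterested directors present (6 − 1 = 5). A majority of 5 is 3, so 3 affirmative votes are needed; 3 voted in favor. Satisfied.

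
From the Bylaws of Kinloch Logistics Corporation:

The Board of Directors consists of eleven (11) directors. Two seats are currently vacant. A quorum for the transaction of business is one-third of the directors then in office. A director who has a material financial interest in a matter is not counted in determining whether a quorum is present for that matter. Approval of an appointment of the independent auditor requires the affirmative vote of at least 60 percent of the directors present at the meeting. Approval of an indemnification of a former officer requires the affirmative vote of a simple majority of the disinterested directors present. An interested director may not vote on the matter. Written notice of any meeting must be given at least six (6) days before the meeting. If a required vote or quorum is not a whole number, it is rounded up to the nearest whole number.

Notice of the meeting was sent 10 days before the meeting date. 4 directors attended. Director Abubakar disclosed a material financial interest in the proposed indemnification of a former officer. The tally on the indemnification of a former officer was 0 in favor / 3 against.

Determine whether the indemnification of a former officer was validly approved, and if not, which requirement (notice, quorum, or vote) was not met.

Invalid — vote requirement not satisfied.

Notice: 10 days given; 6 required (10 ≥ 6). Satisfied.
Quorum: 4 present, but the 1 interested director does not count, leaving 3. Quorum is 3. Satisfied.
Vote: the indemnification of a former officer requires a majority of the disinterested directors present (4 − 1 = 3). A majority of 3 is 2, so 2 affirmative votes are needed; 0 voted in favor. Not satisfied.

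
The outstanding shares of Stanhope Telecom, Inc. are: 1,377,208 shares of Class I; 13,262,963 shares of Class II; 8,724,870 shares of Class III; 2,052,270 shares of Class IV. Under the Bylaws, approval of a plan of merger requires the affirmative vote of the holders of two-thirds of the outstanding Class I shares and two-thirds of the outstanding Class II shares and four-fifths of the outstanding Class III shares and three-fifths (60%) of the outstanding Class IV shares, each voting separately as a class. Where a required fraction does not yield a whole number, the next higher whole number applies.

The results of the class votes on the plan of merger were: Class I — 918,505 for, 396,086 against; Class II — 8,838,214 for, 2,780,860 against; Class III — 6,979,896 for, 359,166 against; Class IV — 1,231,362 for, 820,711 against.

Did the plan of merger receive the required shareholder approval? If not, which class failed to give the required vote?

Not approved — the Class II shares did not give the required vote.

Class I: 2/3 of 1377208 = 918138.67, rounded up to 918139; 918,139 required, 918,505 in favor — approved.
Class II: 2/3 of 13262963 = 8841975.33, rounded up to 8841976; 8,841,976 required, 8,838,214 in favor — not approved.
Class III: 4/5 of 8724870 = 6979896; 6,979,896 required, 6,979,896 in favor — approved.
Class IV: 3/5 of 2052270 = 1231362; 1,231,362 required, 1,231,362 in favor — approved.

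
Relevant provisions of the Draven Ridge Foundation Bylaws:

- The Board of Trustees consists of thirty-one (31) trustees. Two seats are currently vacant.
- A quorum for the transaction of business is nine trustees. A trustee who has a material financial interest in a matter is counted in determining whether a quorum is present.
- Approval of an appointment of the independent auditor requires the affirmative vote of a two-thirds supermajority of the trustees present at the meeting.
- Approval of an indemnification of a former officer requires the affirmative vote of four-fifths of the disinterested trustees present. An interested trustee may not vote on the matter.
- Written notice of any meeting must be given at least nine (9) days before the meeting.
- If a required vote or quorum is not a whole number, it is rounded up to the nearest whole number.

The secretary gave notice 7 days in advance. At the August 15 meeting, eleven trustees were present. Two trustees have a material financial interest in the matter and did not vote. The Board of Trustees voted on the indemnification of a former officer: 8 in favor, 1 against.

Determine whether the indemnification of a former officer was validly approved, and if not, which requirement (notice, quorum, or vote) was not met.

Invalid — notice requirement not satisfied.

Notice: 7 days given; 9 required (7 < 9). Not satisfied.
Quorum: 11 present (interested trustees count toward quorum); quorum is 9. Satisfied.
Vote: the indemnification of a former officer requires four-fifths of the disinterested trustees present (11 − 2 = 9). 4/5 of 9 = 7.20, rounded up to 8, so 8 affirmative votes are needed; 8 voted in favor. Satisfied.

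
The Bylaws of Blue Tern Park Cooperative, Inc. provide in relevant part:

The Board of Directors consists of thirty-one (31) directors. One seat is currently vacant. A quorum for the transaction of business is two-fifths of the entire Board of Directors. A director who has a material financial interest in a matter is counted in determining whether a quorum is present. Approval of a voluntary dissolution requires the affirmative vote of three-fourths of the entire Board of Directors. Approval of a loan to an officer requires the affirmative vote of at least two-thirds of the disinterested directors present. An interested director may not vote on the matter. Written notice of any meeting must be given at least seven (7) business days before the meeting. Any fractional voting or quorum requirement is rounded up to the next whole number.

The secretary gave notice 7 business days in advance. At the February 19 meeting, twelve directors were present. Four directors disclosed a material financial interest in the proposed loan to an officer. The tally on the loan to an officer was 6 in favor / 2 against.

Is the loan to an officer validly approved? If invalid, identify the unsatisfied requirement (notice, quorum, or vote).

Invalid — quorum requirement not satisfied.

Notice: 7 business days given; 7 required (7 ≥ 7). Satisfied.
Quorum: 12 present (interested directors count toward quorum); quorum is 13. Not satisfied.
Vote: the loan to an officer requires two-thirds of the disinterested directors present (12 − 4 = 8). 2/3 of 8 = 5.33, rounded up to 6, so 6 affirmative votes are needed; 6 voted in favor. Satisfied. (Moot — without a quorum no business can be validly transacted.)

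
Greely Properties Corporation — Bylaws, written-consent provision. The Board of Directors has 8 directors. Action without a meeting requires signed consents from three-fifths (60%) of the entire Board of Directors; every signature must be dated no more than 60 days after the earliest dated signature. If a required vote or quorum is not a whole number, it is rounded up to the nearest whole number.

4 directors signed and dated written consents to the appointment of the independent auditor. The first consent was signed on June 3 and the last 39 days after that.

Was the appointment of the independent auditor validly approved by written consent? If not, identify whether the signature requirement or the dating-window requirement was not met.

Not effective — insufficient signatures.

Signatures required: three-fifths (60%) of 8 — 3/5 of 8 = 4.80, rounded up to 5, so 5 needed; 4 signed. Insufficient.
Dating window: the latest signature is 39 days after the earliest; the limit is 60 days. Within the window.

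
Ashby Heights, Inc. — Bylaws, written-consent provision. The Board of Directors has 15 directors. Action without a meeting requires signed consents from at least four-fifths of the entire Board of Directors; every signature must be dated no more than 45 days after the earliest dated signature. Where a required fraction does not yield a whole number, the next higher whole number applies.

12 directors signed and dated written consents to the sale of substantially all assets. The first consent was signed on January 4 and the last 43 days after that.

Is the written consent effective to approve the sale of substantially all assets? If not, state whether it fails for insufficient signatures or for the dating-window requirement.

Signatures required: at least four-fifths of 15 — 4/5 of 15 = 12, so 12 needed; 12 signed. Sufficient.
Dating window: the latest signature is 43 days after the earliest; the limit is 45 days. Within the window.

Effective — both the signature and dating-window requirements are satisfied.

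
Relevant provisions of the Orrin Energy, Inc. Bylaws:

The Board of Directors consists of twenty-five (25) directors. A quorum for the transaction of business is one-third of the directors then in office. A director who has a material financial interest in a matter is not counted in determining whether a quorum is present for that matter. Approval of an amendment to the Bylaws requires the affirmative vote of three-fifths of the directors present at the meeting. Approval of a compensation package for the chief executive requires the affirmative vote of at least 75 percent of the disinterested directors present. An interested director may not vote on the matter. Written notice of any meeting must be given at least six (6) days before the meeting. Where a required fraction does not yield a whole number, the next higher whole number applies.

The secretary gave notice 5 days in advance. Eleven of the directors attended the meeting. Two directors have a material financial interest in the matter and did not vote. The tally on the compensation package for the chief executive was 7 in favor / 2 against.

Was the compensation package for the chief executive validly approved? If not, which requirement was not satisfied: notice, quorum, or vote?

Invalid — notice requirement not satisfied.

Notice: 5 days given; 6 required (5 < 6). Not satisfied.
Quorum: 11 present, but the 2 interested directors do not count, leaving 9. Quorum is 9. Satisfied.
Vote: the compensation package for the chief executive requires three-fourths of the disinterested directors present (11 − 2 = 9). 3/4 of 9 = 6.75, rounded up to 7, so 7 affirmative votes are needed; 7 voted in favor. Satisfied.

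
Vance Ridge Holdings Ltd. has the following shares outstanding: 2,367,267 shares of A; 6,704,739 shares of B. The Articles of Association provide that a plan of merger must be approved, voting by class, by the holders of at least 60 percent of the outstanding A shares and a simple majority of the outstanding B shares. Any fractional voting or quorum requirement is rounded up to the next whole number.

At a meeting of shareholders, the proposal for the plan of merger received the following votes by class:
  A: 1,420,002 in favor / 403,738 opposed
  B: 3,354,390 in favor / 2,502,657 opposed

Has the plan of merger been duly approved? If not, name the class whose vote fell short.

Not approved — the A shares did not give the required vote.

A: 3/5 of 2367267 = 1420360.20, rounded up to 1420361; 1,420,361 required, 1,420,002 in favor — not approved.
B: a majority of 6704739 is 3352370; 3,352,370 required, 3,354,390 in favor — approved.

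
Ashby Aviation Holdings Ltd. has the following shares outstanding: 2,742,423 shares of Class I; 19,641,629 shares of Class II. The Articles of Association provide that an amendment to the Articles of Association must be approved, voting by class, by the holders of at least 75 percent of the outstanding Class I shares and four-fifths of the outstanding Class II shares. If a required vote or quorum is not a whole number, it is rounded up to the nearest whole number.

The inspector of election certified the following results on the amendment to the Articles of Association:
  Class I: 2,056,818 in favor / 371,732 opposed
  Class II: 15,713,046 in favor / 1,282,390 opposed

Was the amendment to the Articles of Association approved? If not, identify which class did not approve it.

Not approved — the Class II shares did not give the required vote.

Class I: 3/4 of 2742423 = 2056817.25, rounded up to 2056818; 2,056,818 required, 2,056,818 in favor — approved.
Class II: 4/5 of 19641629 = 15713303.20, rounded up to 15713304; 15,713,304 required, 15,713,046 in favor — not approved.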